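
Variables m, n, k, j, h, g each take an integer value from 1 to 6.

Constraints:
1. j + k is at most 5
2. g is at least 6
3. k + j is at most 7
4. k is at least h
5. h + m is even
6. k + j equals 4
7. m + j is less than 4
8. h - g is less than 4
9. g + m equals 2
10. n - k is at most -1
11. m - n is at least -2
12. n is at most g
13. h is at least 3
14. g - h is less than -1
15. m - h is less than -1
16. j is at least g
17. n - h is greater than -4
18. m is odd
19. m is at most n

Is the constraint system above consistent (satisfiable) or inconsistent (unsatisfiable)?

From constraints 4 and 13: k ≥ h ≥ 3. From constraints 2 and 16: j ≥ g ≥ 6. Hence k + j ≥ 9. But constraint 3 requires k + j ≤ 7, and 7 < 9. Contradiction.

Unsatisfiable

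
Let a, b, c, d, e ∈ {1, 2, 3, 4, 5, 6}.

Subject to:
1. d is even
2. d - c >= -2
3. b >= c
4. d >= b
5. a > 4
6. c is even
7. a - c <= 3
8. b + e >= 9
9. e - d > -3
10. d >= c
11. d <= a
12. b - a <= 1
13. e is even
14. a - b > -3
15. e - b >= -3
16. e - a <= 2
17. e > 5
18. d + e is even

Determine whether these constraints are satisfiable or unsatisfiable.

Setting (a, b, c, d, e) = (6, 6, 6, 6, 6) satisfies everything: constraint 2: d - c = 0; constraint 7: a - c = 0, and the others follow.

Satisfiable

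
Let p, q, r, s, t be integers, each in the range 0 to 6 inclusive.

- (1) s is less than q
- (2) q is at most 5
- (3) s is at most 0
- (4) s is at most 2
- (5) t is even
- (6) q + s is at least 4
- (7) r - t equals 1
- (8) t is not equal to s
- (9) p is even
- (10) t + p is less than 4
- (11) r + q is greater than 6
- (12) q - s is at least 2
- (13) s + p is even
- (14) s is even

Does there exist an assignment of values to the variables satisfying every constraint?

Satisfiable

Setting (p, q, r, s, t) = (0, 5, 3, 0, 2) satisfies everything: constraint 6: q + s = 5; constraint 7: r - t = 1; constraint 10: t + p = 2, and the others follow.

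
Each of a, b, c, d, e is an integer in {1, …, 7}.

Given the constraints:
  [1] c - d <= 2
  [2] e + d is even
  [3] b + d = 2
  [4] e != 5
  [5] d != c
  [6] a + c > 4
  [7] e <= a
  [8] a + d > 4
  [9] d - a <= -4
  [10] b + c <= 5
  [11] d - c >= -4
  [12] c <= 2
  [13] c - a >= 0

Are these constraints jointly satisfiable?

Constraints 1, 9, and 13 give d − c ≥ -2, c − a ≥ 0, a − d ≥ 4.
Adding all 3 inequalities: the left sides telescope to 0, and the right sides sum to (-2) + 0 + 4 = 2. So 0 ≥ 2, which is false.

Unsatisfiable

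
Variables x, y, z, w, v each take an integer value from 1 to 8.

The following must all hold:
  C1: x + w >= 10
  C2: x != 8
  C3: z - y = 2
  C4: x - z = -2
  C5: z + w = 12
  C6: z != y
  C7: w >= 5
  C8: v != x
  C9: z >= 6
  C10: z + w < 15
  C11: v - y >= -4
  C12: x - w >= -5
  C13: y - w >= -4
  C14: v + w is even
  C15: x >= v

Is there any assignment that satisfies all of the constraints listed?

The assignment x = 4, y = 4, z = 6, w = 6, v = 2 works:
  constraint 1 holds since x + w = 10.
  constraint 3 holds since z - y = 2.
  constraint 4 holds since x - z = -2.
The rest check out directly.

Satisfiable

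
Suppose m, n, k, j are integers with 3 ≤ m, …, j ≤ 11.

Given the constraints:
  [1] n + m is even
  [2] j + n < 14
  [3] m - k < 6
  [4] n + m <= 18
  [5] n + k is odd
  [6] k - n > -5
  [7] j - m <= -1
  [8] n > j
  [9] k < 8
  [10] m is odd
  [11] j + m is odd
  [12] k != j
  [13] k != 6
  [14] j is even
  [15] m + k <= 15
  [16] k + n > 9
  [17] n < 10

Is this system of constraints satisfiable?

Take m = 9, n = 7, k = 4, j = 6. Then constraint 2: j + n = 13; constraint 3: m - k = 5, and every other listed constraint is also met.

Satisfiable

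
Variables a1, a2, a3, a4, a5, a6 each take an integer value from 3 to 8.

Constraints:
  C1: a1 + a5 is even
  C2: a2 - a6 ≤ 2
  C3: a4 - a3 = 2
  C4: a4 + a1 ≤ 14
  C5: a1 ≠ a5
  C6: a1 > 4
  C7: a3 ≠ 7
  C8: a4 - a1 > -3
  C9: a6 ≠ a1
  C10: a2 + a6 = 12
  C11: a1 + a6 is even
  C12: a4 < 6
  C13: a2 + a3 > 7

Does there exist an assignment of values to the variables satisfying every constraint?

The assignment a1 = 7, a2 = 7, a3 = 3, a4 = 5, a5 = 3, a6 = 5 works:
  constraint 2 holds since a2 - a6 = 2.
  constraint 3 holds since a4 - a3 = 2.
The rest check out directly.

Satisfiable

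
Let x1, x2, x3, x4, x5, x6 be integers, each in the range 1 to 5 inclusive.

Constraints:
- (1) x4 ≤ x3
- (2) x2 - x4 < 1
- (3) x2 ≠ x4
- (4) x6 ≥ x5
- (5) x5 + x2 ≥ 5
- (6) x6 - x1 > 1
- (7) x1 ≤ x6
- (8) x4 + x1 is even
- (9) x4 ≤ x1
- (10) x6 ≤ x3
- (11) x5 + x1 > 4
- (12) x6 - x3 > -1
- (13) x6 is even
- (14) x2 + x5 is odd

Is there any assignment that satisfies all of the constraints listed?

Try x1 = 2, x2 = 1, x3 = 4, x4 = 2, x5 = 4, x6 = 4.
Check constraint 2: x2 - x4 = -1; constraint 5: x5 + x2 = 5. The remaining constraints are straightforward to verify.

Satisfiable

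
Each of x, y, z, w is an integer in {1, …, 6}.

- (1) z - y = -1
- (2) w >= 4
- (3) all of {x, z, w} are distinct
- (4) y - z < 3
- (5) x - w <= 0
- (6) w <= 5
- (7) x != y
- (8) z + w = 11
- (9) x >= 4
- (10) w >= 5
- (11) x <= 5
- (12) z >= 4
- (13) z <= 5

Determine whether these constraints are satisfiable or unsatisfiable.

Unsatisfiable

Constraints 2, 6, 9, 11, 12, and 13 confine each of x, z, w to the 2 values {4, 5}.
Constraint 3 requires all 3 of them to be distinct, but only 2 values are available — impossible by the pigeonhole principle.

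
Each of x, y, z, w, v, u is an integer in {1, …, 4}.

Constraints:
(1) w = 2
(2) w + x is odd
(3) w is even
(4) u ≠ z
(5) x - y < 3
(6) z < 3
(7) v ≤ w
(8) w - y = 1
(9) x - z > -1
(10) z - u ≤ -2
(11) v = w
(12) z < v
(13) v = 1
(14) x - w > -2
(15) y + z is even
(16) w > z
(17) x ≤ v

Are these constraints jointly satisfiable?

Constraint 13 fixes v = 1 and constraint 1 fixes w = 2, but constraint 11 requires v = w. Since 1 ≠ 2, contradiction.

Unsatisfiable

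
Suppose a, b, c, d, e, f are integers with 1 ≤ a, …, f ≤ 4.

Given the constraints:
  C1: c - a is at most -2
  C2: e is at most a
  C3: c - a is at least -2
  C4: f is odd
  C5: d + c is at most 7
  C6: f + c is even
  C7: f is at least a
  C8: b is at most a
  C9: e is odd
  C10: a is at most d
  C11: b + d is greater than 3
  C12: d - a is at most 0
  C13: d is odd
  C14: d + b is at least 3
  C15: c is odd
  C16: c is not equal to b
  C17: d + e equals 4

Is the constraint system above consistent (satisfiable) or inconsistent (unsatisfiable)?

Satisfiable

The assignment a = 3, b = 3, c = 1, d = 3, e = 1, f = 3 works:
  constraint 1 holds since c - a = -2.
  constraint 3 holds since c - a = -2.
The rest check out directly.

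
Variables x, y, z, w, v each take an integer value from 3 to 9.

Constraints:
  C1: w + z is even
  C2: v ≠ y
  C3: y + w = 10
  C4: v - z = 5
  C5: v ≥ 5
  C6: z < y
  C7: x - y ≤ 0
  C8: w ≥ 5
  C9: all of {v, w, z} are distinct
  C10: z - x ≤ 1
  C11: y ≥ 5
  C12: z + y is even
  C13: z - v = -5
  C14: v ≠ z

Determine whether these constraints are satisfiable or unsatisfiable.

Take x = 5, y = 5, z = 3, w = 5, v = 8. Then constraint 3: y + w = 10; constraint 4: v - z = 5, and every other listed constraint is also met.

Satisfiable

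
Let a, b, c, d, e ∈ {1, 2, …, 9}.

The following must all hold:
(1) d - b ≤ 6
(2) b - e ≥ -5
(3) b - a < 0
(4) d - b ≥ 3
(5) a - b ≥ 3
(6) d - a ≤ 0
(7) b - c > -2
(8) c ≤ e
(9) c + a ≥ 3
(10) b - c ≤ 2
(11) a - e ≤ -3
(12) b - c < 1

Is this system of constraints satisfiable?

Unsatisfiable

Constraints 2, 4, 6, and 11 give e − a ≥ 3, a − d ≥ 0, d − b ≥ 3, b − e ≥ -5.
Adding all 4 inequalities: the left sides telescope to 0, and the right sides sum to 3 + 0 + 3 + (-5) = 1. So 0 ≥ 1, which is false.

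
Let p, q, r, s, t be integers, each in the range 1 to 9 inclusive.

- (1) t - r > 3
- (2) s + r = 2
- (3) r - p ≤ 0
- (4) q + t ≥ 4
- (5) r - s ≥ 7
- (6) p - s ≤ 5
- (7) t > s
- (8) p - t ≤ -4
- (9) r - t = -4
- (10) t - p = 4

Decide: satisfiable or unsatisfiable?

Unsatisfiable

Constraints 3, 5, and 6 give p − r ≥ 0, r − s ≥ 7, s − p ≥ -5.
Adding all 3 inequalities: the left sides telescope to 0, and the right sides sum to 0 + 7 + (-5) = 2. So 0 ≥ 2, which is false.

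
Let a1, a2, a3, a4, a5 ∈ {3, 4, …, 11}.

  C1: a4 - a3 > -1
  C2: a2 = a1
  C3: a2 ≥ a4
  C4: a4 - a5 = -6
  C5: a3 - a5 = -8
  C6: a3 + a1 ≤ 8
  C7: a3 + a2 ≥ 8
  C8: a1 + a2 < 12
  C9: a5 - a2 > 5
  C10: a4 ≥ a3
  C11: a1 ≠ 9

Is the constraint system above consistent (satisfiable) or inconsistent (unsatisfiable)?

Take a1 = 5, a2 = 5, a3 = 3, a4 = 5, a5 = 11. Then constraint 1: a4 - a3 = 2; constraint 4: a4 - a5 = -6; constraint 5: a3 - a5 = -8, and every other listed constraint is also met.

Satisfiable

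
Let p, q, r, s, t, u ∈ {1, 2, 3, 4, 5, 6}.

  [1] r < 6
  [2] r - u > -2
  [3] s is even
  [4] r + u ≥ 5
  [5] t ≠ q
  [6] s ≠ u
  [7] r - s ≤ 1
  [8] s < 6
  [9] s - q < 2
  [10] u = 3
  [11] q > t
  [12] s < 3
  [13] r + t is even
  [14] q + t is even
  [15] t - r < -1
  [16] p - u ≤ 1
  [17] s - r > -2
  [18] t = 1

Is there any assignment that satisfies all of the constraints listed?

One satisfying assignment is p = 3, q = 3, r = 3, s = 2, t = 1, u = 3.
For the less obvious constraints — constraint 2: r - u = 0; constraint 4: r + u = 6 — and the others hold by inspection.

Satisfiable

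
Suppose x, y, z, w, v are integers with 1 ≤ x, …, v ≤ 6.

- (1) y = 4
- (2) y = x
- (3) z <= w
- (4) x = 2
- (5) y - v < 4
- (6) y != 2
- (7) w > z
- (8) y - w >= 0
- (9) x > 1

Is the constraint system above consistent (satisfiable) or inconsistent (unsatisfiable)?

Constraint 1 fixes y = 4 and constraint 4 fixes x = 2, but constraint 2 requires y = x. Since 4 ≠ 2, contradiction.

Unsatisfiable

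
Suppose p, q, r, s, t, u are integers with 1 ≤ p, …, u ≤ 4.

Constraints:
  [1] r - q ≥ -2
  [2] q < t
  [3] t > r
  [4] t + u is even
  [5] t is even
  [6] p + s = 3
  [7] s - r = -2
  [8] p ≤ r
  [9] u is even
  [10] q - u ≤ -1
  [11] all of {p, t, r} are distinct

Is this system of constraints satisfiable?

Satisfiable

One satisfying assignment is p = 2, q = 3, r = 3, s = 1, t = 4, u = 4.
For the less obvious constraints — constraint 1: r - q = 0; constraint 6: p + s = 3 — and the others hold by inspection.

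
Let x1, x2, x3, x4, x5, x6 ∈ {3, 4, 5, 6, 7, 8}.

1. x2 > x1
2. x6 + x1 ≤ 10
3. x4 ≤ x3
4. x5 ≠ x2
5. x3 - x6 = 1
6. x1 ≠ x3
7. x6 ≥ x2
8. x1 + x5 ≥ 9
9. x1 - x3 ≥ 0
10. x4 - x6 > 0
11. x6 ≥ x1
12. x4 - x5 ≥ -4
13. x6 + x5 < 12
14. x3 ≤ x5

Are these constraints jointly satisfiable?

Constraints 1, 3, 7, 9, and 10 give x1 < x2, x2 ≤ x6, x6 < x4, x4 ≤ x3, x3 ≤ x1. Chaining: x1 < x2 ≤ x6 < x4 ≤ x3 ≤ x1, which forces x1 < x1 — impossible.

Unsatisfiable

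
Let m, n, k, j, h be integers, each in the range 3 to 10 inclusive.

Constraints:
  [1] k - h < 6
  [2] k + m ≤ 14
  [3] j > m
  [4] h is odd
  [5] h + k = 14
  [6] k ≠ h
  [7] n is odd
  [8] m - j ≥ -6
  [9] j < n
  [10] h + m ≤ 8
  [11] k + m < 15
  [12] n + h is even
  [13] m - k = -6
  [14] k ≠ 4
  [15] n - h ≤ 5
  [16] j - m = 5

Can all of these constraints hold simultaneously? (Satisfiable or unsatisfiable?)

Take m = 3, n = 9, k = 9, j = 8, h = 5. Then constraint 1: k - h = 4; constraint 2: k + m = 12; constraint 5: h + k = 14, and every other listed constraint is also met.

Satisfiable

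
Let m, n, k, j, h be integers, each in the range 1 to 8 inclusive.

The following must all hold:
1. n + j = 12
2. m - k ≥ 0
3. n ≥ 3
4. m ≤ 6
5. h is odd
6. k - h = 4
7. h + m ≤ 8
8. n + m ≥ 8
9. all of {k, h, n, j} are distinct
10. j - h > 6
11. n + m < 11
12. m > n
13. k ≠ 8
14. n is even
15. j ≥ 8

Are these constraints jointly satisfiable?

Setting (m, n, k, j, h) = (5, 4, 5, 8, 1) satisfies everything: constraint 1: n + j = 12; constraint 2: m - k = 0; constraint 6: k - h = 4, and the others follow.

Satisfiable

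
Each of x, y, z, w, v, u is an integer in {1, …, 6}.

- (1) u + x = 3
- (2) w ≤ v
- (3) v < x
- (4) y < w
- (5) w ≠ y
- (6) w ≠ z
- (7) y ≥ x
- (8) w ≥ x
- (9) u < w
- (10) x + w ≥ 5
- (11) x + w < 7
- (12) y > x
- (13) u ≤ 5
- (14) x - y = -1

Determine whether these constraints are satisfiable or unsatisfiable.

Unsatisfiable

Constraints 2, 3, 4, and 12 give x < y, y < w, w ≤ v, v < x. Chaining: x < y < w ≤ v < x, which forces x < x — impossible.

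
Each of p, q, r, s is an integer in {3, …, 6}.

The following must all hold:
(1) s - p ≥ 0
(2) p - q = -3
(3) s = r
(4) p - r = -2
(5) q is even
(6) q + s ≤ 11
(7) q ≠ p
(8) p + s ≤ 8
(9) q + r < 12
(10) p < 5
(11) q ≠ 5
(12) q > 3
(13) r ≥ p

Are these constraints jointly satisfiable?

Satisfiable

Setting (p, q, r, s) = (3, 6, 5, 5) satisfies everything: constraint 1: s - p = 2; constraint 2: p - q = -3, and the others follow.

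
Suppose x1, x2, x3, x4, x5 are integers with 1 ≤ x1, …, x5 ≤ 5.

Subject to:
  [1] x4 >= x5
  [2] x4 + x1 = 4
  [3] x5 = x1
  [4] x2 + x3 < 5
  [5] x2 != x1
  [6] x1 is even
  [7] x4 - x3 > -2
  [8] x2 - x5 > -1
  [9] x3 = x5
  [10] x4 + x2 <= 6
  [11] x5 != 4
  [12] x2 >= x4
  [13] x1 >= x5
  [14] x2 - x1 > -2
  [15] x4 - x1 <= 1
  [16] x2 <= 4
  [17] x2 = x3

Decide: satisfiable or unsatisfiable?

From constraints 3, 9, and 17, x2 = x3 = x5 = x1, so x2 = x1. But constraint 5 says x2 ≠ x1. Contradiction.

Unsatisfiable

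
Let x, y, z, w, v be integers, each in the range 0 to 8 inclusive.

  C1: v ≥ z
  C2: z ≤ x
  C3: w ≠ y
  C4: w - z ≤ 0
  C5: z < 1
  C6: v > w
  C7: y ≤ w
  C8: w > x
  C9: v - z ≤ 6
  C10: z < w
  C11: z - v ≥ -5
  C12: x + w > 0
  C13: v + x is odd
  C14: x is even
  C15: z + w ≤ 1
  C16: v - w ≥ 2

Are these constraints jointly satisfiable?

Constraints 2, 4, and 8 give w ≤ z, z ≤ x, x < w. Chaining: w ≤ z ≤ x < w, which forces w < w — impossible.

Unsatisfiable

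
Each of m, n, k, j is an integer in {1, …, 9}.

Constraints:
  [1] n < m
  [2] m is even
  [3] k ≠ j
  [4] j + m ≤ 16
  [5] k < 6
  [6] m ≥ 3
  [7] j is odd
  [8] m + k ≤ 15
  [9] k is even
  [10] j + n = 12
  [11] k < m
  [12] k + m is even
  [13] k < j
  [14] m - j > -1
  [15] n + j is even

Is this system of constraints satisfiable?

Try m = 8, n = 5, k = 4, j = 7.
Check constraint 4: j + m = 15; constraint 8: m + k = 12. The remaining constraints are straightforward to verify.

Satisfiable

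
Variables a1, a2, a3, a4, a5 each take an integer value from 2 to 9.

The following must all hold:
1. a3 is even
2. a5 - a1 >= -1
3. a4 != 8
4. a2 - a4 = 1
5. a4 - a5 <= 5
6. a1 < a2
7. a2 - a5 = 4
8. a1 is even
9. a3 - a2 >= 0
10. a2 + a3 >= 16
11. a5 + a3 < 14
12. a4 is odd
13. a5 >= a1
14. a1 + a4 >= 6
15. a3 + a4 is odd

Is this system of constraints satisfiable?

Satisfiable

Take a1 = 2, a2 = 8, a3 = 8, a4 = 7, a5 = 4. Then constraint 2: a5 - a1 = 2; constraint 4: a2 - a4 = 1; constraint 5: a4 - a5 = 3, and every other listed constraint is also met.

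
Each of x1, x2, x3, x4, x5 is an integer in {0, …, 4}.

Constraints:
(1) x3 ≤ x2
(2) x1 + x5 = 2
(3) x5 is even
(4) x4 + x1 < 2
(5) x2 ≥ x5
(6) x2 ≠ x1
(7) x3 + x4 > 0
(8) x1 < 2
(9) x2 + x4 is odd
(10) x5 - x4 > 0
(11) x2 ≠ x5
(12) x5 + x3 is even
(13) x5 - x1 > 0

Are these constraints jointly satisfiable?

Satisfiable

Setting (x1, x2, x3, x4, x5) = (0, 4, 0, 1, 2) satisfies everything: constraint 2: x1 + x5 = 2; constraint 4: x4 + x1 = 1; constraint 7: x3 + x4 = 1, and the others follow.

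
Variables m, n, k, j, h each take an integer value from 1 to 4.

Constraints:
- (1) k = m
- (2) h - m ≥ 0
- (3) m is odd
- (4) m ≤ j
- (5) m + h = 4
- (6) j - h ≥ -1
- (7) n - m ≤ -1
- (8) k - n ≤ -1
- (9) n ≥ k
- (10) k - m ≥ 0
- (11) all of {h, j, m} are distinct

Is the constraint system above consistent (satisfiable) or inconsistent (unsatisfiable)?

Unsatisfiable

Constraints 7, 8, and 10 give k − m ≥ 0, m − n ≥ 1, n − k ≥ 1.
Adding all 3 inequalities: the left sides telescope to 0, and the right sides sum to 0 + 1 + 1 = 2. So 0 ≥ 2, which is false.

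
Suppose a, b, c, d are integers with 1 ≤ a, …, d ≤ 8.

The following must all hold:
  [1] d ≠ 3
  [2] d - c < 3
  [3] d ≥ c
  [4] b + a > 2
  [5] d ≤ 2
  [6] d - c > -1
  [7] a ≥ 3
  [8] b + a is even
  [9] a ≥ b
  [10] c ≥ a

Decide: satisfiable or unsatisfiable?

Unsatisfiable

From constraints 7 and 10: c ≥ a and a ≥ 3, so c ≥ 3. From constraints 3 and 5: c ≤ d and d ≤ 2, so c ≤ 2. But 2 < 3, so no value of c works.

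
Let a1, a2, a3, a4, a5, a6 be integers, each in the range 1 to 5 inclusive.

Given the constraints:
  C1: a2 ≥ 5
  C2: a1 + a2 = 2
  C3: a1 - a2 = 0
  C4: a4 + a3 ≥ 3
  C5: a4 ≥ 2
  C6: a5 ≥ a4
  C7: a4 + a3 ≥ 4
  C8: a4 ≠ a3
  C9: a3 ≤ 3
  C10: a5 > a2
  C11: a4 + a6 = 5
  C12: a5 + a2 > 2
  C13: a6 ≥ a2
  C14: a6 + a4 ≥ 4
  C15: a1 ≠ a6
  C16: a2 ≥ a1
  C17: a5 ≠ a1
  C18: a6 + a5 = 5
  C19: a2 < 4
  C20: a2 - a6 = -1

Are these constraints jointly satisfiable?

Unsatisfiable

From constraints 1 and 13: a6 ≥ a2 ≥ 5. From constraints 5 and 6: a5 ≥ a4 ≥ 2. Hence a6 + a5 ≥ 7. But constraint 18 requires a6 + a5 = 5, and 5 < 7. Contradiction.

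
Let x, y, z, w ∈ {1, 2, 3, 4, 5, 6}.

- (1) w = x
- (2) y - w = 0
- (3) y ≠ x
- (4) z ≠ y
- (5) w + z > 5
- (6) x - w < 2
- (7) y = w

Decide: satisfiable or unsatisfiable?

Unsatisfiable

From constraints 1 and 7, y = w = x, so y = x. But constraint 3 says y ≠ x. Contradiction.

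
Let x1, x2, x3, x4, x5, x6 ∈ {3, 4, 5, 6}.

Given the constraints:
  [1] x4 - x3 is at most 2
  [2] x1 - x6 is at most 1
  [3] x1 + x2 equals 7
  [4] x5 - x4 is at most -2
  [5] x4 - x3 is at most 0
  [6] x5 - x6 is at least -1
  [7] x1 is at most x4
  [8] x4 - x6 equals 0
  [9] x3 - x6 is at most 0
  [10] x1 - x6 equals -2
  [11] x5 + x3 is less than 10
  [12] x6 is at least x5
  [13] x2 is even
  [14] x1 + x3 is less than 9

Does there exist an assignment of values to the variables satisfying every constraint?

Unsatisfiable

Constraints 4, 5, 6, and 9 give x3 − x4 ≥ 0, x4 − x5 ≥ 2, x5 − x6 ≥ -1, x6 − x3 ≥ 0.
Adding all 4 inequalities: the left sides telescope to 0, and the right sides sum to 0 + 2 + (-1) + 0 = 1. So 0 ≥ 1, which is false.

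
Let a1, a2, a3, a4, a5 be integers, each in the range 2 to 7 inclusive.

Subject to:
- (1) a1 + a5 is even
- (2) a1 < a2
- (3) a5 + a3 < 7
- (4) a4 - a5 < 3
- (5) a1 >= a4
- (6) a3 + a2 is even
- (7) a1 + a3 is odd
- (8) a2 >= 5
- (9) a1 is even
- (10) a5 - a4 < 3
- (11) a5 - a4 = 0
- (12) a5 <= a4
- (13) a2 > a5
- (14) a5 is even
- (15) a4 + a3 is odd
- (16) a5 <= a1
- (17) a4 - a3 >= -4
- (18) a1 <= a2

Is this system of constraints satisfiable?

Satisfiable

Take a1 = 2, a2 = 7, a3 = 3, a4 = 2, a5 = 2. Then constraint 3: a5 + a3 = 5; constraint 4: a4 - a5 = 0, and every other listed constraint is also met.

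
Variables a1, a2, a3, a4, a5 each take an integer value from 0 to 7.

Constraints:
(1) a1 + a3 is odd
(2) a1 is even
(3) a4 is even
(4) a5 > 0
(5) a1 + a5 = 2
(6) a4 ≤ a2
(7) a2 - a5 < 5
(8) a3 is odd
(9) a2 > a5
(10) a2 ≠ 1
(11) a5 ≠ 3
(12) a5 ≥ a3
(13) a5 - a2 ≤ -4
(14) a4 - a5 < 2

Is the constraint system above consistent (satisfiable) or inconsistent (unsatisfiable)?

Setting (a1, a2, a3, a4, a5) = (0, 6, 1, 2, 2) satisfies everything: constraint 5: a1 + a5 = 2; constraint 7: a2 - a5 = 4, and the others follow.

Satisfiable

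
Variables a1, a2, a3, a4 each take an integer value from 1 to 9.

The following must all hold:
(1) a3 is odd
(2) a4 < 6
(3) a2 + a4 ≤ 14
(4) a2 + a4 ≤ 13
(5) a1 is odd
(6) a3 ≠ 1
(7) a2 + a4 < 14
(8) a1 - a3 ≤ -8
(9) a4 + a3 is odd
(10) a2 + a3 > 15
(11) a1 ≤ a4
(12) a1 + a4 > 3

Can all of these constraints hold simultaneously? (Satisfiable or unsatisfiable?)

The assignment a1 = 1, a2 = 9, a3 = 9, a4 = 4 works:
  constraint 3 holds since a2 + a4 = 13.
  constraint 4 holds since a2 + a4 = 13.
  constraint 7 holds since a2 + a4 = 13.
The rest check out directly.

Satisfiable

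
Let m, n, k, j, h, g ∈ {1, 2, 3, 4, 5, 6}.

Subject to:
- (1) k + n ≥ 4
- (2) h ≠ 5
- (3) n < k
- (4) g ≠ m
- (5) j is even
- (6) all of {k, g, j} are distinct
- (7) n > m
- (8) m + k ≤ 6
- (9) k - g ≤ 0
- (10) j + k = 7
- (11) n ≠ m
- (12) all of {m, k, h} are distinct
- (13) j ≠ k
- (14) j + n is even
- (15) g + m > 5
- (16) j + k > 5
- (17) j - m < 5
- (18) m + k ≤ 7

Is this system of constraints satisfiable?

Setting (m, n, k, j, h, g) = (1, 2, 3, 4, 6, 6) satisfies everything: constraint 1: k + n = 5; constraint 8: m + k = 4, and the others follow.

Satisfiable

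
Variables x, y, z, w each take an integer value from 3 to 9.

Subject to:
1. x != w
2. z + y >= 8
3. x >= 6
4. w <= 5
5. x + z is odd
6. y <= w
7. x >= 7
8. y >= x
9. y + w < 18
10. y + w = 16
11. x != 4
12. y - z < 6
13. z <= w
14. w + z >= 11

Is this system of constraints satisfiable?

Unsatisfiable

From constraints 7 and 8: y ≥ x and x ≥ 7, so y ≥ 7. From constraints 4 and 6: y ≤ w and w ≤ 5, so y ≤ 5. But 5 < 7, so no value of y works.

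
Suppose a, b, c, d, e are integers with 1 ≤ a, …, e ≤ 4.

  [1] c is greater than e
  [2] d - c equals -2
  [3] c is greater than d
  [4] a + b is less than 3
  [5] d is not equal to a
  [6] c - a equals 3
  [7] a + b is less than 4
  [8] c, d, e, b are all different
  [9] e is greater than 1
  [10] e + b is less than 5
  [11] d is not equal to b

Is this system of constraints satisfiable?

The assignment a = 1, b = 1, c = 4, d = 2, e = 3 works:
  constraint 2 holds since d - c = -2.
  constraint 4 holds since a + b = 2.
  constraint 6 holds since c - a = 3.
The rest check out directly.

Satisfiable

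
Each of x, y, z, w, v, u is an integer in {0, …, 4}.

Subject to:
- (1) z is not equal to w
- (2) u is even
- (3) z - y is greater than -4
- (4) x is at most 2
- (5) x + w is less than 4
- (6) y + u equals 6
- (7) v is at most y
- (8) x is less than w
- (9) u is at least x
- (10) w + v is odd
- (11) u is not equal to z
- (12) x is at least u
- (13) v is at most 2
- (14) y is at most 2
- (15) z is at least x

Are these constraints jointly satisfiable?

From constraint 14: y ≤ 2. From constraints 4 and 12: u ≤ x ≤ 2. Hence y + u ≤ 4. But constraint 6 requires y + u = 6, and 6 > 4. Contradiction.

Unsatisfiable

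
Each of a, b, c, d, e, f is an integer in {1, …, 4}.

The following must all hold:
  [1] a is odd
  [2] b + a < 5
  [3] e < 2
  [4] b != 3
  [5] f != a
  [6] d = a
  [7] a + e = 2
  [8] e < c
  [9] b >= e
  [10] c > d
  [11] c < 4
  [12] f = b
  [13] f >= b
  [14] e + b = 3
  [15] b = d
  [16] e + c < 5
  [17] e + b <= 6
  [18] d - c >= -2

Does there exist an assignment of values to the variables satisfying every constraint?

Unsatisfiable

From constraints 6, 12, and 15, f = b = d = a, so f = a. But constraint 5 says f ≠ a. Contradiction.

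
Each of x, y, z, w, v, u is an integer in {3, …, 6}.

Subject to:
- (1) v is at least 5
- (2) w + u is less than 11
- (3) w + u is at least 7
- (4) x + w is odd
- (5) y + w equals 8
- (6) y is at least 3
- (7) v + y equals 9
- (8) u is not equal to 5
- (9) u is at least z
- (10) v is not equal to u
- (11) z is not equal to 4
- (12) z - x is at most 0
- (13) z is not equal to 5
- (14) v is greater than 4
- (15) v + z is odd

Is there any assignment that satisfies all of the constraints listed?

Satisfiable

Try x = 6, y = 3, z = 3, w = 5, v = 6, u = 3.
Check constraint 2: w + u = 8; constraint 3: w + u = 8; constraint 5: y + w = 8. The remaining constraints are straightforward to verify.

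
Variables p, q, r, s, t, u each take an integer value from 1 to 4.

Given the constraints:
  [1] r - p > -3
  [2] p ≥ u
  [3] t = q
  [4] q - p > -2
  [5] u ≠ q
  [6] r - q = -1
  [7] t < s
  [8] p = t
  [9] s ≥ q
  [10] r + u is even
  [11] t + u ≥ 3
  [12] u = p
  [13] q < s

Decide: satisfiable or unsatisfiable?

From constraints 3, 8, and 12, u = p = t = q, so u = q. But constraint 5 says u ≠ q. Contradiction.

Unsatisfiable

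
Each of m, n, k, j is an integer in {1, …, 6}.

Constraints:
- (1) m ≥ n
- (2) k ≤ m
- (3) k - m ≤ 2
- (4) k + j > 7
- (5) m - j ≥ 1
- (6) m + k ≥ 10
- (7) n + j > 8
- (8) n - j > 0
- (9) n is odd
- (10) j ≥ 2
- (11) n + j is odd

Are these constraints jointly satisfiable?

Satisfiable

Setting (m, n, k, j) = (5, 5, 5, 4) satisfies everything: constraint 3: k - m = 0; constraint 4: k + j = 9; constraint 5: m - j = 1, and the others follow.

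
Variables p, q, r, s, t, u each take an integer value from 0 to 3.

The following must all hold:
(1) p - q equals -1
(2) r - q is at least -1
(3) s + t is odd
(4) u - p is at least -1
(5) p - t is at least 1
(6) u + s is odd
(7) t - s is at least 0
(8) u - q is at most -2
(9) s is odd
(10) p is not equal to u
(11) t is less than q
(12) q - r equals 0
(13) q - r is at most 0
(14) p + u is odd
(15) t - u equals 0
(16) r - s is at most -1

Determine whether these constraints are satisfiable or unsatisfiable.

Constraints 2, 4, 5, 7, 8, and 16 give t − s ≥ 0, s − r ≥ 1, r − q ≥ -1, q − u ≥ 2, u − p ≥ -1, p − t ≥ 1.
Adding all 6 inequalities: the left sides telescope to 0, and the right sides sum to 0 + 1 + (-1) + 2 + (-1) + 1 = 2. So 0 ≥ 2, which is false.

Unsatisfiable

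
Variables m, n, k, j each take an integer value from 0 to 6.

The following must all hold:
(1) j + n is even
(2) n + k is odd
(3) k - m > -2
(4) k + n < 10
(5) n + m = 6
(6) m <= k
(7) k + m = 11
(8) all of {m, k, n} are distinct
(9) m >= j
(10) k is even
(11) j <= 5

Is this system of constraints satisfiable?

Setting (m, n, k, j) = (5, 1, 6, 5) satisfies everything: constraint 3: k - m = 1; constraint 4: k + n = 7; constraint 5: n + m = 6, and the others follow.

Satisfiable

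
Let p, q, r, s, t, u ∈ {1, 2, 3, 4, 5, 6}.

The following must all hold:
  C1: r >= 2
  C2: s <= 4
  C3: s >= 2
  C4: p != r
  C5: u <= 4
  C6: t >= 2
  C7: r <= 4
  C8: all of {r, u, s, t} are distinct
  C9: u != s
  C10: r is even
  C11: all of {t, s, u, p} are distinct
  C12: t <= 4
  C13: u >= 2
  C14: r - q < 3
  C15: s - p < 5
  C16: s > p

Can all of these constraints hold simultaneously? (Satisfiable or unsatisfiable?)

Constraints 1, 2, 3, 5, 6, 7, 12, and 13 confine each of r, u, s, t to the 3 values {2, …, 4}.
Constraint 8 requires all 4 of them to be distinct, but only 3 values are available — impossible by the pigeonhole principle.

Unsatisfiable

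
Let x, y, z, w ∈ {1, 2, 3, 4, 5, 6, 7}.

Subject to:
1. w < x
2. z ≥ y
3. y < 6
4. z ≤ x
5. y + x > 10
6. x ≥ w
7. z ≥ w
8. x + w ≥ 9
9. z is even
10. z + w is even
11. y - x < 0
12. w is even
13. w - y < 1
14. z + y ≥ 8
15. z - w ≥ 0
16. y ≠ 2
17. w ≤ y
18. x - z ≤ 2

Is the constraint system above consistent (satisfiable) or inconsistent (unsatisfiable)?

Satisfiable

The assignment x = 7, y = 4, z = 6, w = 4 works:
  constraint 5 holds since y + x = 11.
  constraint 8 holds since x + w = 11.
  constraint 11 holds since y - x = -3.
The rest check out directly.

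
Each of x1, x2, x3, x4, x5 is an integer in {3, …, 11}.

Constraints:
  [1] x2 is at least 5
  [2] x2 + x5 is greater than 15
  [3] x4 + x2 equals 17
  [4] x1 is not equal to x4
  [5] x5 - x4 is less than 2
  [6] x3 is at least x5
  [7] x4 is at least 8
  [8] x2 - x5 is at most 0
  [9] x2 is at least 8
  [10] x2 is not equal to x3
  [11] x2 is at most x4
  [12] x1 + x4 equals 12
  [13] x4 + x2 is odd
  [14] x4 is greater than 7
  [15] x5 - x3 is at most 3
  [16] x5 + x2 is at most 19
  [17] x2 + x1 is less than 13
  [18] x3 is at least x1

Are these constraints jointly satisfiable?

Satisfiable

The assignment x1 = 3, x2 = 8, x3 = 9, x4 = 9, x5 = 9 works:
  constraint 2 holds since x2 + x5 = 17.
  constraint 3 holds since x4 + x2 = 17.
  constraint 5 holds since x5 - x4 = 0.
The rest check out directly.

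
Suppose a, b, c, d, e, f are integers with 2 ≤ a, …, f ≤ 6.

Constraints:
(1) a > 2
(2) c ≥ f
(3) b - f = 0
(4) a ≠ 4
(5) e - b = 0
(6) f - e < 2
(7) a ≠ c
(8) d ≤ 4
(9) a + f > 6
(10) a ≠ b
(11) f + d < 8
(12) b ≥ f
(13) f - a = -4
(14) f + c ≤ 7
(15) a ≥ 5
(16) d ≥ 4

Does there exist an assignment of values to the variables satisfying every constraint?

Satisfiable

Setting (a, b, c, d, e, f) = (6, 2, 5, 4, 2, 2) satisfies everything: constraint 3: b - f = 0; constraint 5: e - b = 0; constraint 6: f - e = 0, and the others follow.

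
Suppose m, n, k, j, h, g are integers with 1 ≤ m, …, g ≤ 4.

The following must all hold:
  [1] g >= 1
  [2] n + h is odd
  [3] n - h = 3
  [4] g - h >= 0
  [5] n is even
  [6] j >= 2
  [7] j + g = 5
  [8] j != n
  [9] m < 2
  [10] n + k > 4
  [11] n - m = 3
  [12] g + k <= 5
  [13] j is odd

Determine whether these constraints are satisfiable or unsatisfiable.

Take m = 1, n = 4, k = 1, j = 3, h = 1, g = 2. Then constraint 3: n - h = 3; constraint 4: g - h = 1; constraint 7: j + g = 5, and every other listed constraint is also met.

Satisfiable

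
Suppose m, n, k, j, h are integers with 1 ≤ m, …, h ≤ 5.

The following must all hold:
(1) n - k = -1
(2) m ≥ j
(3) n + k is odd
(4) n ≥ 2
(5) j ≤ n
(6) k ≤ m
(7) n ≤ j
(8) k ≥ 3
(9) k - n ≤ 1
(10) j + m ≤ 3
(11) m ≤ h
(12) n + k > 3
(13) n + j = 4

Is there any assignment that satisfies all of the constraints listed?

From constraints 4 and 7: j ≥ n ≥ 2. From constraints 6 and 8: m ≥ k ≥ 3. Hence j + m ≥ 5. But constraint 10 requires j + m ≤ 3, and 3 < 5. Contradiction.

Unsatisfiable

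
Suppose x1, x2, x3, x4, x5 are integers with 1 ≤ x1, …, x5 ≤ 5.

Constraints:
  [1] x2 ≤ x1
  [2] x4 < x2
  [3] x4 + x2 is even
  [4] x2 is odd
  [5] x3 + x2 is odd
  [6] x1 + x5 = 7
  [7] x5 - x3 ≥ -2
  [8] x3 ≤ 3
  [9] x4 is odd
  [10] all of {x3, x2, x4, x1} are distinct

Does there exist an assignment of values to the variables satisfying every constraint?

Satisfiable

One satisfying assignment is x1 = 5, x2 = 3, x3 = 2, x4 = 1, x5 = 2.
For the less obvious constraints — constraint 6: x1 + x5 = 7; constraint 7: x5 - x3 = 0; constraint 10: values 2, 3, 1, 5 are distinct — and the others hold by inspection.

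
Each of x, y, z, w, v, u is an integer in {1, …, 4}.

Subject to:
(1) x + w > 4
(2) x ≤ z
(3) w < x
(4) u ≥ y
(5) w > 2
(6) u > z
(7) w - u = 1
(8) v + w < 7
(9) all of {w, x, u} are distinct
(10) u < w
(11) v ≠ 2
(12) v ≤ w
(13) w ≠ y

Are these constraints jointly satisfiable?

Unsatisfiable

Constraints 2, 3, 6, and 10 give w < x, x ≤ z, z < u, u < w. Chaining: w < x ≤ z < u < w, which forces w < w — impossible.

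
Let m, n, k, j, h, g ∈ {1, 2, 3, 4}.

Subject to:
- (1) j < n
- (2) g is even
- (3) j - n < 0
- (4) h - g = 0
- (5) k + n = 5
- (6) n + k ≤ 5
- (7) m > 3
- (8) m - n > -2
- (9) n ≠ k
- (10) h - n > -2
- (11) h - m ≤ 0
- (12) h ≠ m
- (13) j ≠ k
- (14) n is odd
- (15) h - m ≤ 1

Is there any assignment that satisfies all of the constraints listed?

Take m = 4, n = 3, k = 2, j = 1, h = 2, g = 2. Then constraint 3: j - n = -2; constraint 4: h - g = 0, and every other listed constraint is also met.

Satisfiable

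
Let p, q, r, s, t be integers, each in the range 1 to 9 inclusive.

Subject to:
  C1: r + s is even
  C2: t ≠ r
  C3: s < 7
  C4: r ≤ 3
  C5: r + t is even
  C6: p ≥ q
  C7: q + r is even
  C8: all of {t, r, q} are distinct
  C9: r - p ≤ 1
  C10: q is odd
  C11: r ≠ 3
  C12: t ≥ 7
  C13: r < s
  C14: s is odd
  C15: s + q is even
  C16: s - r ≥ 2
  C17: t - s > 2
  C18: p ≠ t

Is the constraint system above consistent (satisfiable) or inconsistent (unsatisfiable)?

One satisfying assignment is p = 3, q = 3, r = 1, s = 3, t = 7.
For the less obvious constraints — constraint 9: r - p = -2; constraint 16: s - r = 2; constraint 17: t - s = 4 — and the others hold by inspection.

Satisfiable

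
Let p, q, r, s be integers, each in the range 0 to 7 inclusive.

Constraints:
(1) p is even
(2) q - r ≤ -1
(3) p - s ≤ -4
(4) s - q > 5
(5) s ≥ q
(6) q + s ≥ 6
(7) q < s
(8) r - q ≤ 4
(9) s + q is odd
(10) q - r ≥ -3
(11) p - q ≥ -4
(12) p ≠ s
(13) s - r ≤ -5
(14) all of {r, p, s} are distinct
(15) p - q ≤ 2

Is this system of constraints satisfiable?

Unsatisfiable

Constraints 3, 10, 11, and 13 give q − r ≥ -3, r − s ≥ 5, s − p ≥ 4, p − q ≥ -4.
Adding all 4 inequalities: the left sides telescope to 0, and the right sides sum to (-3) + 5 + 4 + (-4) = 2. So 0 ≥ 2, which is false.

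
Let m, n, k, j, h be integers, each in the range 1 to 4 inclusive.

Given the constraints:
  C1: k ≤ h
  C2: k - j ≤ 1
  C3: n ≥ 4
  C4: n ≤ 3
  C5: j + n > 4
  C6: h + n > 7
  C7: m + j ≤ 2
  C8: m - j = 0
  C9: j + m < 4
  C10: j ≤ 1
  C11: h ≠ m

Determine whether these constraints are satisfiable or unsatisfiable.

Unsatisfiable

From constraint 3: n ≥ 4. From constraint 4: n ≤ 3. But 3 < 4, so no value of n works.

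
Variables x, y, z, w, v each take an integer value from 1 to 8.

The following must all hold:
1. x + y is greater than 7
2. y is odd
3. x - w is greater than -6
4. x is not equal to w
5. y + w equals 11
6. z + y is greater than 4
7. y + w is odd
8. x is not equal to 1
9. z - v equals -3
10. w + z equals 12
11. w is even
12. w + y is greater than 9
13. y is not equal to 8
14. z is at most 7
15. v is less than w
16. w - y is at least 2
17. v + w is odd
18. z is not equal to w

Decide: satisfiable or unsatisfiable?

Satisfiable

One satisfying assignment is x = 5, y = 3, z = 4, w = 8, v = 7.
For the less obvious constraints — constraint 1: x + y = 8; constraint 3: x - w = -3; constraint 5: y + w = 11 — and the others hold by inspection.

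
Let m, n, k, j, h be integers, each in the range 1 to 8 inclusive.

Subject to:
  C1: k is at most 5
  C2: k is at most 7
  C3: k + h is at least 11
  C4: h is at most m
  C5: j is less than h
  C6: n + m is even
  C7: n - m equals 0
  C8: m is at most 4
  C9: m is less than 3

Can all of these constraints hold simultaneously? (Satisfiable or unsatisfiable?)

From constraint 1: k ≤ 5. From constraints 4 and 8: h ≤ m ≤ 4. Hence k + h ≤ 9. But constraint 3 requires k + h ≥ 11, and 11 > 9. Contradiction.

Unsatisfiable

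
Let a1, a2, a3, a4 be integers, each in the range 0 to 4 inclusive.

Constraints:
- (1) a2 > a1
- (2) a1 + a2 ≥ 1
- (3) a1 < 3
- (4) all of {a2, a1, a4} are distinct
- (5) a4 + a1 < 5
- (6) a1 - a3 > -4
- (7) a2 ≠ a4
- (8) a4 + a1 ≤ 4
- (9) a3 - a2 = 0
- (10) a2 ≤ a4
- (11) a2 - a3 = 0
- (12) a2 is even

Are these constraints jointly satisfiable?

Setting (a1, a2, a3, a4) = (0, 2, 2, 3) satisfies everything: constraint 2: a1 + a2 = 2; constraint 5: a4 + a1 = 3, and the others follow.

Satisfiable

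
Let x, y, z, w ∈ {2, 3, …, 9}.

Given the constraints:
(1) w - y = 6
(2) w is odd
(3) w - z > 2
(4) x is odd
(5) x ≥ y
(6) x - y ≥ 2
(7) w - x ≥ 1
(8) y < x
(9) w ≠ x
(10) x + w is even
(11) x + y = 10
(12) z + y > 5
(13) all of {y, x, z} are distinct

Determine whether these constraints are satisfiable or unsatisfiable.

Satisfiable

Setting (x, y, z, w) = (7, 3, 4, 9) satisfies everything: constraint 1: w - y = 6; constraint 3: w - z = 5; constraint 6: x - y = 4, and the others follow.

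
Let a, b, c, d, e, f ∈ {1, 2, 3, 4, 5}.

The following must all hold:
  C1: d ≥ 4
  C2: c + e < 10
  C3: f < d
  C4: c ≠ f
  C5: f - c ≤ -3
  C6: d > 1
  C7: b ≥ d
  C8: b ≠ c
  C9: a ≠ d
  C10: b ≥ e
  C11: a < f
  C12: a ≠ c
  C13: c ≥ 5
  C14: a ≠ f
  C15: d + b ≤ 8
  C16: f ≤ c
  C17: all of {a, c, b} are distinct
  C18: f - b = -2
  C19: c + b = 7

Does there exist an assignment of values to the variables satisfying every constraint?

Unsatisfiable

From constraint 13: c ≥ 5. From constraints 1 and 7: b ≥ d ≥ 4. Hence c + b ≥ 9. But constraint 19 requires c + b = 7, and 7 < 9. Contradiction.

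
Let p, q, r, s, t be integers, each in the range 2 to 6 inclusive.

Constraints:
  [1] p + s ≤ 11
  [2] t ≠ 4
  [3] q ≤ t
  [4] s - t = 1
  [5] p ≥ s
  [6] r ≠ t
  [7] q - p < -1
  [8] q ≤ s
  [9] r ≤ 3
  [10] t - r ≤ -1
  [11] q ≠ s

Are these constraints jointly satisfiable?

Setting (p, q, r, s, t) = (5, 2, 3, 3, 2) satisfies everything: constraint 1: p + s = 8; constraint 4: s - t = 1; constraint 7: q - p = -3, and the others follow.

Satisfiable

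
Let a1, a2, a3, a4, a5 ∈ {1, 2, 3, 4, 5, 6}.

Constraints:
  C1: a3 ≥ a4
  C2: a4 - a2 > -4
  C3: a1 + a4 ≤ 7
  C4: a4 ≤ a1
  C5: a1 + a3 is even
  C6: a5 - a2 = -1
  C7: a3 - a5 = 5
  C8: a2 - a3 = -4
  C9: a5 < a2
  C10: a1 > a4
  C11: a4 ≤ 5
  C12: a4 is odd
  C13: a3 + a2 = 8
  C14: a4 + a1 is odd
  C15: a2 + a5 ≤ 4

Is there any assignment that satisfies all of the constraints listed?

Setting (a1, a2, a3, a4, a5) = (6, 2, 6, 1, 1) satisfies everything: constraint 2: a4 - a2 = -1; constraint 3: a1 + a4 = 7, and the others follow.

Satisfiable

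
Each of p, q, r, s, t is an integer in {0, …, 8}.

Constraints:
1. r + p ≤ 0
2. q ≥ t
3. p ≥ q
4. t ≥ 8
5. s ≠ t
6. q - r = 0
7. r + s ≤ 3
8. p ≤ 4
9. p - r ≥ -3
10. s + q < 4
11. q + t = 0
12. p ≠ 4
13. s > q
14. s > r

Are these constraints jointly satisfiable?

From constraints 2 and 4: q ≥ t and t ≥ 8, so q ≥ 8. From constraints 3 and 8: q ≤ p and p ≤ 4, so q ≤ 4. But 4 < 8, so no value of q works.

Unsatisfiable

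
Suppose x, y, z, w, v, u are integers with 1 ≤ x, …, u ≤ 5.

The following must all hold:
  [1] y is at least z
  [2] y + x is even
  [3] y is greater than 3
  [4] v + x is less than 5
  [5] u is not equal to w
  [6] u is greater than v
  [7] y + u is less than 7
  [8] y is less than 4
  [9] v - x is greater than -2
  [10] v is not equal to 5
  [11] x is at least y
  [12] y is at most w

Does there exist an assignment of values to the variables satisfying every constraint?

From constraint 3: y ≥ 4. From constraint 8: y ≤ 3. But 3 < 4, so no value of y works.

Unsatisfiable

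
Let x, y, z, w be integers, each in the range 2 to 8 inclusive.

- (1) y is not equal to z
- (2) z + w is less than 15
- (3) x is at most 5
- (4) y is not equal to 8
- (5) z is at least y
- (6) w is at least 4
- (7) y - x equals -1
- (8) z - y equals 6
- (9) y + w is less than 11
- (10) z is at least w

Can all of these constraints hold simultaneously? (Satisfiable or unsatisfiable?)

Try x = 3, y = 2, z = 8, w = 6.
Check constraint 2: z + w = 14; constraint 7: y - x = -1; constraint 8: z - y = 6. The remaining constraints are straightforward to verify.

Satisfiable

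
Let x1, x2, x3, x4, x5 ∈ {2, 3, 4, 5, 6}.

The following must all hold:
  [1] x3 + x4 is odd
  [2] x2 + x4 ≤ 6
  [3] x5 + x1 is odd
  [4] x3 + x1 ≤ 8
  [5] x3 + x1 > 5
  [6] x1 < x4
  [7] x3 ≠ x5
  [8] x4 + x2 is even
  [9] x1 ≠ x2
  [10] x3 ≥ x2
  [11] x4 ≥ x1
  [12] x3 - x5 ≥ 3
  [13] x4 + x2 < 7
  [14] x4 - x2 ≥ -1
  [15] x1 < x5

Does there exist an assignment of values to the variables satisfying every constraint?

Satisfiable

One satisfying assignment is x1 = 2, x2 = 3, x3 = 6, x4 = 3, x5 = 3.
For the less obvious constraints — constraint 2: x2 + x4 = 6; constraint 4: x3 + x1 = 8 — and the others hold by inspection.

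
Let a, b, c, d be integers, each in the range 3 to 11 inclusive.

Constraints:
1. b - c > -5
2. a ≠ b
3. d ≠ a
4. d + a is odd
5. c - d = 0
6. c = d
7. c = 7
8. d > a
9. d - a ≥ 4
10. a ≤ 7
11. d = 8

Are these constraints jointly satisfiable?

Constraint 7 fixes c = 7 and constraint 11 fixes d = 8, but constraint 6 requires c = d. Since 7 ≠ 8, contradiction.

Unsatisfiable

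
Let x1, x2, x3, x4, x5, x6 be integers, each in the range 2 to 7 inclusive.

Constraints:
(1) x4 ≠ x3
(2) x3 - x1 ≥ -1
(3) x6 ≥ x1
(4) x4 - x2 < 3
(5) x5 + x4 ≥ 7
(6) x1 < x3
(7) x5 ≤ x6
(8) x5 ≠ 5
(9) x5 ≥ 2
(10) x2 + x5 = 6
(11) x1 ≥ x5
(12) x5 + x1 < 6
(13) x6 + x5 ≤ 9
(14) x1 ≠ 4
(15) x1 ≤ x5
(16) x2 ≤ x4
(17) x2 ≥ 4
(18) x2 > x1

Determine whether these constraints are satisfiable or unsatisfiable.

Take x1 = 2, x2 = 4, x3 = 3, x4 = 6, x5 = 2, x6 = 6. Then constraint 2: x3 - x1 = 1; constraint 4: x4 - x2 = 2; constraint 5: x5 + x4 = 8, and every other listed constraint is also met.

Satisfiable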